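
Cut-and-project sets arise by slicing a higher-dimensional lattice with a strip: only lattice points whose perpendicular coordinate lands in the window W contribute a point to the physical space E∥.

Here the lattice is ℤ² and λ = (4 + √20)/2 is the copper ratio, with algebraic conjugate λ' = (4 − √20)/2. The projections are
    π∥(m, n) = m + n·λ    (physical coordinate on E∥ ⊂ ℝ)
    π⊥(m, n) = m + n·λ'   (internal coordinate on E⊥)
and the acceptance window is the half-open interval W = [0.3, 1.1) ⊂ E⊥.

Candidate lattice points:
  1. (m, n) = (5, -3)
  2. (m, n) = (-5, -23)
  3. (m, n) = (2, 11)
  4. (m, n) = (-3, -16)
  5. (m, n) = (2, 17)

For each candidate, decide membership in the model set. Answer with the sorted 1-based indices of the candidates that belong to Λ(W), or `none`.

2, 4

Numerically λ ≈ 4.2361 and λ' = −1/λ ≈ -0.2361.
[1] lift (5,-3): star map gives 5.7082; window check 0.3 ≤ 5.7082 < 1.1 is false → out
[2] lift (-5,-23): star map gives 0.4296; window check 0.3 ≤ 0.4296 < 1.1 is true → IN Λ
[3] lift (2,11): star map gives -0.5967; window check 0.3 ≤ -0.5967 < 1.1 is false → out
[4] lift (-3,-16): star map gives 0.7771; window check 0.3 ≤ 0.7771 < 1.1 is true → IN Λ
[5] lift (2,17): star map gives -2.0132; window check 0.3 ≤ -2.0132 < 1.1 is false → out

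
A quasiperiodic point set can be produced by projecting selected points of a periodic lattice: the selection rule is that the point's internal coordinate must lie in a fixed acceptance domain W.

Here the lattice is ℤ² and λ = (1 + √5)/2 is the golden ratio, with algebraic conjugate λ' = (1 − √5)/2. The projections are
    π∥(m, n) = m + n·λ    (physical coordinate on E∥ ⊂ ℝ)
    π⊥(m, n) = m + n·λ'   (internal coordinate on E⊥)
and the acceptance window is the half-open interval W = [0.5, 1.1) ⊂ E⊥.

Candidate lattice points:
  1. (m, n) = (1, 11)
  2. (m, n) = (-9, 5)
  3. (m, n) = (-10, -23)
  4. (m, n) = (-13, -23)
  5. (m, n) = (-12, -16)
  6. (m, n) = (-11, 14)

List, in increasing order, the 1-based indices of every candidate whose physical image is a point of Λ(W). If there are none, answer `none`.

Compute λ' = (1−√5)/2 = -0.6180, so π⊥(m,n) = m -0.6180·n.
#1 (1,11): internal coord 1 + (11)·λ' = -5.7984; -5.7984 ∉ [0.5, 1.1) → out
#2 (-9,5): internal coord -9 + (5)·λ' = -12.0902; -12.0902 ∉ [0.5, 1.1) → out
#3 (-10,-23): internal coord -10 + (-23)·λ' = +4.2148; +4.2148 ∉ [0.5, 1.1) → out
#4 (-13,-23): internal coord -13 + (-23)·λ' = +1.2148; +1.2148 ∉ [0.5, 1.1) → out
#5 (-12,-16): internal coord -12 + (-16)·λ' = -2.1115; -2.1115 ∉ [0.5, 1.1) → out
#6 (-11,14): internal coord -11 + (14)·λ' = -19.6525; -19.6525 ∉ [0.5, 1.1) → out

none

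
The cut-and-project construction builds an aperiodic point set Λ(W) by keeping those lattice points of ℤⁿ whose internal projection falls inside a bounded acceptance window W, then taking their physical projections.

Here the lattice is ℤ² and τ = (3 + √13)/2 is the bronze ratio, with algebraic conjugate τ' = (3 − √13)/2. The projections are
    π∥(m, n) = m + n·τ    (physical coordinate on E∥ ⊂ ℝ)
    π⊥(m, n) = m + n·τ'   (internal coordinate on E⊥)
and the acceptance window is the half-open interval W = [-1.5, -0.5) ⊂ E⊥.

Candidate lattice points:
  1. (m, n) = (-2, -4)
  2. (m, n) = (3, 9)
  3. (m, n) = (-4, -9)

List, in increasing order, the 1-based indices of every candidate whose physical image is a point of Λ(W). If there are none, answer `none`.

τ' = (3−√13)/2 ≈ -0.302776.
[1] lift (-2,-4): star map gives -0.788897; window check -1.5 ≤ -0.788897 < -0.5 is true → IN Λ
[2] lift (3,9): star map gives 0.275019; window check -1.5 ≤ 0.275019 < -0.5 is false → out
[3] lift (-4,-9): star map gives -1.275019; window check -1.5 ≤ -1.275019 < -0.5 is true → IN Λ

1, 3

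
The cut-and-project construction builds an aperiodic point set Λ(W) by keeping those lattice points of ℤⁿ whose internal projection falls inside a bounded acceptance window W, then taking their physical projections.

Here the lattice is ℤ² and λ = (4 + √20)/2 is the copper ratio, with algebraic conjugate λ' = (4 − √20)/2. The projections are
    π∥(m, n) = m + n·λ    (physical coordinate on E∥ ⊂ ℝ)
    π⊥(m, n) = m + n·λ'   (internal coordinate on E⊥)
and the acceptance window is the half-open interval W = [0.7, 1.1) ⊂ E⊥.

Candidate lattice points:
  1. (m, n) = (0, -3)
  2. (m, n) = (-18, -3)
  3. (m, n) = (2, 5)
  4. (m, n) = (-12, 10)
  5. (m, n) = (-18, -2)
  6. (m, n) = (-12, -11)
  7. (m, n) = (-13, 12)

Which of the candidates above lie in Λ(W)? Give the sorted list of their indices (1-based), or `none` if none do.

λ' = (4−√20)/2 ≈ -0.2361.
#1 (0,-3): internal coord 0 + (-3)·λ' = +0.7082; +0.7082 ∈ [0.7, 1.1) → IN Λ
#2 (-18,-3): internal coord -18 + (-3)·λ' = -17.2918; -17.2918 ∉ [0.7, 1.1) → out
#3 (2,5): internal coord 2 + (5)·λ' = +0.8197; +0.8197 ∈ [0.7, 1.1) → IN Λ
#4 (-12,10): internal coord -12 + (10)·λ' = -14.3607; -14.3607 ∉ [0.7, 1.1) → out
#5 (-18,-2): internal coord -18 + (-2)·λ' = -17.5279; -17.5279 ∉ [0.7, 1.1) → out
#6 (-12,-11): internal coord -12 + (-11)·λ' = -9.4033; -9.4033 ∉ [0.7, 1.1) → out
#7 (-13,12): internal coord -13 + (12)·λ' = -15.8328; -15.8328 ∉ [0.7, 1.1) → out

1, 3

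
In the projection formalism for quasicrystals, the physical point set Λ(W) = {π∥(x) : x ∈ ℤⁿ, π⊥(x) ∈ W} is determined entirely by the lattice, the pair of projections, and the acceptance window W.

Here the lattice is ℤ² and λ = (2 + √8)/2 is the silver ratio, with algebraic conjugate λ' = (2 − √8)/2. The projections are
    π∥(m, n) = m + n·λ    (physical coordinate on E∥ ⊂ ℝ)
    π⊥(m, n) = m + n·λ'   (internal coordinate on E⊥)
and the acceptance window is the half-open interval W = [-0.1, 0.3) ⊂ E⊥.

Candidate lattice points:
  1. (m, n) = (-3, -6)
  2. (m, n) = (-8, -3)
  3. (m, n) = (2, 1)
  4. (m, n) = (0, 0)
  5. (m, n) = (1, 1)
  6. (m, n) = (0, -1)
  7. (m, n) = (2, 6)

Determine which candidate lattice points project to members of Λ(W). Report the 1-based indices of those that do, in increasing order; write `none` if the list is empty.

λ' = (2−√8)/2 ≈ -0.41421.
candidate 1: (m,n)=(-3,-6) → π∥ = -3-6·λ ≈ -17.48528, π⊥ = -3-6·λ' ≈ -0.51472 ∉ [-0.1, 0.3) ⇒ out
candidate 2: (m,n)=(-8,-3) → π∥ = -8-3·λ ≈ -15.24264, π⊥ = -8-3·λ' ≈ -6.75736 ∉ [-0.1, 0.3) ⇒ out
candidate 3: (m,n)=(2,1) → π∥ = 2+1·λ ≈ 4.41421, π⊥ = 2+1·λ' ≈ 1.58579 ∉ [-0.1, 0.3) ⇒ out
candidate 4: (m,n)=(0,0) → π∥ = 0+0·λ ≈ 0.00000, π⊥ = 0+0·λ' ≈ 0.00000 ∈ [-0.1, 0.3) ⇒ IN Λ
candidate 5: (m,n)=(1,1) → π∥ = 1+1·λ ≈ 3.41421, π⊥ = 1+1·λ' ≈ 0.58579 ∉ [-0.1, 0.3) ⇒ out
candidate 6: (m,n)=(0,-1) → π∥ = 0-1·λ ≈ -2.41421, π⊥ = 0-1·λ' ≈ 0.41421 ∉ [-0.1, 0.3) ⇒ out
candidate 7: (m,n)=(2,6) → π∥ = 2+6·λ ≈ 16.48528, π⊥ = 2+6·λ' ≈ -0.48528 ∉ [-0.1, 0.3) ⇒ out

4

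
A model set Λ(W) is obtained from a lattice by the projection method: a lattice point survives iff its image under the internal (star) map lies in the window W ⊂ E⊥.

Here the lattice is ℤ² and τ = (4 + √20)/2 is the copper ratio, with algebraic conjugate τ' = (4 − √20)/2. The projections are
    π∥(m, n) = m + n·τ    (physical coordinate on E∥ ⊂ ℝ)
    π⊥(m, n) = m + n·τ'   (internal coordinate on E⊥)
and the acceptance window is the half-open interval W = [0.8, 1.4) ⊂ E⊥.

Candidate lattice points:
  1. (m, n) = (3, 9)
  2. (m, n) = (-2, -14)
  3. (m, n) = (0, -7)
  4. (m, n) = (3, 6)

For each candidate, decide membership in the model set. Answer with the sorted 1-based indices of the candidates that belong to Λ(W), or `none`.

τ' = (4−√20)/2 ≈ -0.236068.
candidate 1: (m,n)=(3,9) → π∥ = 3+9·τ ≈ 41.124612, π⊥ = 3+9·τ' ≈ 0.875388 ∈ [0.8, 1.4) ⇒ IN Λ
candidate 2: (m,n)=(-2,-14) → π∥ = -2-14·τ ≈ -61.304952, π⊥ = -2-14·τ' ≈ 1.304952 ∈ [0.8, 1.4) ⇒ IN Λ
candidate 3: (m,n)=(0,-7) → π∥ = 0-7·τ ≈ -29.652476, π⊥ = 0-7·τ' ≈ 1.652476 ∉ [0.8, 1.4) ⇒ out
candidate 4: (m,n)=(3,6) → π∥ = 3+6·τ ≈ 28.416408, π⊥ = 3+6·τ' ≈ 1.583592 ∉ [0.8, 1.4) ⇒ out

1, 2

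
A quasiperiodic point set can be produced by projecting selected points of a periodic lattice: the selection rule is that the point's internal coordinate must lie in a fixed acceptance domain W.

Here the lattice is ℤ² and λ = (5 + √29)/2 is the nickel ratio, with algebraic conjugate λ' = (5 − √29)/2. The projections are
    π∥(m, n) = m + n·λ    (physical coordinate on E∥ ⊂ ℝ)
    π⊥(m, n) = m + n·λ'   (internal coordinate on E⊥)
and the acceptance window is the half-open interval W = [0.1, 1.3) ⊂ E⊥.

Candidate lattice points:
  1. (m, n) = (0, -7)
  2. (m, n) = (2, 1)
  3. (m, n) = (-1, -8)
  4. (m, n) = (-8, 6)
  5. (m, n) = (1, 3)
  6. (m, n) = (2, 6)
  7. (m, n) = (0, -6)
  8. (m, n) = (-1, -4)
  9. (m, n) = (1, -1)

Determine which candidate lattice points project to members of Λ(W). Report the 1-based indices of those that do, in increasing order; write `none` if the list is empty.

3, 5, 6, 7, 9

Numerically λ ≈ 5.19258 and λ' = −1/λ ≈ -0.19258.
[1] lift (0,-7): star map gives 1.34808; window check 0.1 ≤ 1.34808 < 1.3 is false → out
[2] lift (2,1): star map gives 1.80742; window check 0.1 ≤ 1.80742 < 1.3 is false → out
[3] lift (-1,-8): star map gives 0.54066; window check 0.1 ≤ 0.54066 < 1.3 is true → IN Λ
[4] lift (-8,6): star map gives -9.15549; window check 0.1 ≤ -9.15549 < 1.3 is false → out
[5] lift (1,3): star map gives 0.42225; window check 0.1 ≤ 0.42225 < 1.3 is true → IN Λ
[6] lift (2,6): star map gives 0.84451; window check 0.1 ≤ 0.84451 < 1.3 is true → IN Λ
[7] lift (0,-6): star map gives 1.15549; window check 0.1 ≤ 1.15549 < 1.3 is true → IN Λ
[8] lift (-1,-4): star map gives -0.22967; window check 0.1 ≤ -0.22967 < 1.3 is false → out
[9] lift (1,-1): star map gives 1.19258; window check 0.1 ≤ 1.19258 < 1.3 is true → IN Λ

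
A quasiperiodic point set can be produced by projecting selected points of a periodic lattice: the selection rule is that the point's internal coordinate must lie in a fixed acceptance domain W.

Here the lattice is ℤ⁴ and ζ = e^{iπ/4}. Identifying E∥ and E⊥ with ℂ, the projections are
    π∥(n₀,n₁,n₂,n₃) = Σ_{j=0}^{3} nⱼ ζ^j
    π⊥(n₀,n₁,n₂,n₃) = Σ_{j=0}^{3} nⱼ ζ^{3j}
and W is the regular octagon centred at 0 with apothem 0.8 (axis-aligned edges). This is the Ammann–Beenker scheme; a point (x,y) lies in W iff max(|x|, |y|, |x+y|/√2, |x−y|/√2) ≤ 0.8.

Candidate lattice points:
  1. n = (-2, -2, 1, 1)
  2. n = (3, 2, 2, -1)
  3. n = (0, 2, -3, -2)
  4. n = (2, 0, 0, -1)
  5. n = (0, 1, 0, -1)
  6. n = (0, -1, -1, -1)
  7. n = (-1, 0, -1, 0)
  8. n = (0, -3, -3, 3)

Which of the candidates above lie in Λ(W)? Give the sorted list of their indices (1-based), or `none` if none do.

π⊥(n) = n₀ + n₁ζ³ + n₂ζ⁶ + n₃ζ⁹ where ζ = e^{iπ/4}.
candidate 1: n = (-2, -2, 1, 1) → π⊥ ≈ (+0.121320, -1.707107); max(|x|,|y|,|x±y|/√2) = 1.707107 > 0.8 ⇒ ∉ W
candidate 2: n = (3, 2, 2, -1) → π⊥ ≈ (+0.878680, -1.292893); max(|x|,|y|,|x±y|/√2) = 1.535534 > 0.8 ⇒ ∉ W
candidate 3: n = (0, 2, -3, -2) → π⊥ ≈ (-2.828427, +3.000000); max(|x|,|y|,|x±y|/√2) = 4.121320 > 0.8 ⇒ ∉ W
candidate 4: n = (2, 0, 0, -1) → π⊥ ≈ (+1.292893, -0.707107); max(|x|,|y|,|x±y|/√2) = 1.414214 > 0.8 ⇒ ∉ W
candidate 5: n = (0, 1, 0, -1) → π⊥ ≈ (-1.414214, +0.000000); max(|x|,|y|,|x±y|/√2) = 1.414214 > 0.8 ⇒ ∉ W
candidate 6: n = (0, -1, -1, -1) → π⊥ ≈ (+0.000000, -0.414214); max(|x|,|y|,|x±y|/√2) = 0.414214 ≤ 0.8 ⇒ ∈ W
candidate 7: n = (-1, 0, -1, 0) → π⊥ ≈ (-1.000000, +1.000000); max(|x|,|y|,|x±y|/√2) = 1.414214 > 0.8 ⇒ ∉ W
candidate 8: n = (0, -3, -3, 3) → π⊥ ≈ (+4.242641, +3.000000); max(|x|,|y|,|x±y|/√2) = 5.121320 > 0.8 ⇒ ∉ W

6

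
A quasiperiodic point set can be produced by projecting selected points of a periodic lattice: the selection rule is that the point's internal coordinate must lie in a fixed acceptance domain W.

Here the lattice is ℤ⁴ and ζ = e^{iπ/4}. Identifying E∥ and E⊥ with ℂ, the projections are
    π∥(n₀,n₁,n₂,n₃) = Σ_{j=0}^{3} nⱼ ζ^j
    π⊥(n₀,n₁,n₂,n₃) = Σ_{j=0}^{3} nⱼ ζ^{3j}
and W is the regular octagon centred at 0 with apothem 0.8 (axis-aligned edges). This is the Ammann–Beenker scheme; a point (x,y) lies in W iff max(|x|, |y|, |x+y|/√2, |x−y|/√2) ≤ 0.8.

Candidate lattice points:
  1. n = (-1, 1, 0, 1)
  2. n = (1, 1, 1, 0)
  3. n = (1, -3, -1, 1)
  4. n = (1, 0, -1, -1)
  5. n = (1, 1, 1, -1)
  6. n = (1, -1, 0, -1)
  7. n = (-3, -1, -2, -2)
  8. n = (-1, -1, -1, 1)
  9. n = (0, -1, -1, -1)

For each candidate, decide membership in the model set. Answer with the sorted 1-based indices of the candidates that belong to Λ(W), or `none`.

2, 4, 9

With ζ = e^{iπ/4} the internal vectors are ζ^0,ζ^3,ζ^6,ζ^9.
#1 (-1, 1, 0, 1): internal (-1.00000, 1.41421); octagon support 1.70711 vs apothem 0.8 → ∉ W
#2 (1, 1, 1, 0): internal (0.29289, -0.29289); octagon support 0.41421 vs apothem 0.8 → ∈ W
#3 (1, -3, -1, 1): internal (3.82843, -0.41421); octagon support 3.82843 vs apothem 0.8 → ∉ W
#4 (1, 0, -1, -1): internal (0.29289, 0.29289); octagon support 0.41421 vs apothem 0.8 → ∈ W
#5 (1, 1, 1, -1): internal (-0.41421, -1.00000); octagon support 1.00000 vs apothem 0.8 → ∉ W
#6 (1, -1, 0, -1): internal (1.00000, -1.41421); octagon support 1.70711 vs apothem 0.8 → ∉ W
#7 (-3, -1, -2, -2): internal (-3.70711, -0.12132); octagon support 3.70711 vs apothem 0.8 → ∉ W
#8 (-1, -1, -1, 1): internal (0.41421, 1.00000); octagon support 1.00000 vs apothem 0.8 → ∉ W
#9 (0, -1, -1, -1): internal (0.00000, -0.41421); octagon support 0.41421 vs apothem 0.8 → ∈ W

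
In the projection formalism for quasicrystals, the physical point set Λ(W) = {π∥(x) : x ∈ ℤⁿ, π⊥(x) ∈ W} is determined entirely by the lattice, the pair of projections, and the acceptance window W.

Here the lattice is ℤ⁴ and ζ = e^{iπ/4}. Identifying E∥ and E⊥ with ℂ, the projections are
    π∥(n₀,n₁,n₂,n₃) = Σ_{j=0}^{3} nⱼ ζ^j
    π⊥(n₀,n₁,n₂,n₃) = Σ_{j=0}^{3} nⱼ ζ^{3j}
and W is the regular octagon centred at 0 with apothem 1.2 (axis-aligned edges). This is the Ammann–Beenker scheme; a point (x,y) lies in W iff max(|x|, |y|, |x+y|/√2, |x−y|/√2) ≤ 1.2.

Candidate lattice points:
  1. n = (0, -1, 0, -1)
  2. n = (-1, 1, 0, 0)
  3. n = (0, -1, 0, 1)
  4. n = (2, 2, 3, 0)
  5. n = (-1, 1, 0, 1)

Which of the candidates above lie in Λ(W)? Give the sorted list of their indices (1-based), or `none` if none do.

With ζ = e^{iπ/4} the internal vectors are ζ^0,ζ^3,ζ^6,ζ^9.
candidate 1: n = (0, -1, 0, -1) → π⊥ ≈ (+0.00000, -1.41421); max(|x|,|y|,|x±y|/√2) = 1.41421 > 1.2 ⇒ ∉ W
candidate 2: n = (-1, 1, 0, 0) → π⊥ ≈ (-1.70711, +0.70711); max(|x|,|y|,|x±y|/√2) = 1.70711 > 1.2 ⇒ ∉ W
candidate 3: n = (0, -1, 0, 1) → π⊥ ≈ (+1.41421, +0.00000); max(|x|,|y|,|x±y|/√2) = 1.41421 > 1.2 ⇒ ∉ W
candidate 4: n = (2, 2, 3, 0) → π⊥ ≈ (+0.58579, -1.58579); max(|x|,|y|,|x±y|/√2) = 1.58579 > 1.2 ⇒ ∉ W
candidate 5: n = (-1, 1, 0, 1) → π⊥ ≈ (-1.00000, +1.41421); max(|x|,|y|,|x±y|/√2) = 1.70711 > 1.2 ⇒ ∉ W

none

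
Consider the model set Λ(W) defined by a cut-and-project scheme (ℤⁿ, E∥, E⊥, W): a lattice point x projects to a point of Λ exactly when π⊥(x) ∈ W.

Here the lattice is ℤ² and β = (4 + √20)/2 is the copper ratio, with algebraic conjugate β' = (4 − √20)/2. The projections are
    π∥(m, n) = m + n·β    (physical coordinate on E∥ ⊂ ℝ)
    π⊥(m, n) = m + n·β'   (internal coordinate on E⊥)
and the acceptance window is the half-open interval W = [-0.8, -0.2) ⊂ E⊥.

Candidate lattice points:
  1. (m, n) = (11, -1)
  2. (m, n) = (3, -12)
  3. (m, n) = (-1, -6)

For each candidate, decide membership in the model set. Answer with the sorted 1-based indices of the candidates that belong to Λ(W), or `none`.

β' = (4−√20)/2 ≈ -0.23607.
[1] lift (11,-1): star map gives 11.23607; window check -0.8 ≤ 11.23607 < -0.2 is false → out
[2] lift (3,-12): star map gives 5.83282; window check -0.8 ≤ 5.83282 < -0.2 is false → out
[3] lift (-1,-6): star map gives 0.41641; window check -0.8 ≤ 0.41641 < -0.2 is false → out

none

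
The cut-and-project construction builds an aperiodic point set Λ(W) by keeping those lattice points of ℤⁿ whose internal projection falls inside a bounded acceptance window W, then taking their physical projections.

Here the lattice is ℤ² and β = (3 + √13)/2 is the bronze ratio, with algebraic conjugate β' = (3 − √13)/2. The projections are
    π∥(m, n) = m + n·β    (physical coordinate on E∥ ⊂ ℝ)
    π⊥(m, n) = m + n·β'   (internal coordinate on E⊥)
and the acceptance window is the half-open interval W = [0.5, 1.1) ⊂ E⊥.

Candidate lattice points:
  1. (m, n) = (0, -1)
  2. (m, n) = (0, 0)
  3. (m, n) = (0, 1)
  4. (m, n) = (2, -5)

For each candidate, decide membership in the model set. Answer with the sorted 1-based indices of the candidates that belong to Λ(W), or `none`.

none

Compute β' = (3−√13)/2 = -0.30278, so π⊥(m,n) = m -0.30278·n.
#1 (0,-1): internal coord 0 + (-1)·β' = +0.30278; +0.30278 ∉ [0.5, 1.1) → out
#2 (0,0): internal coord 0 + (0)·β' = +0.00000; +0.00000 ∉ [0.5, 1.1) → out
#3 (0,1): internal coord 0 + (1)·β' = -0.30278; -0.30278 ∉ [0.5, 1.1) → out
#4 (2,-5): internal coord 2 + (-5)·β' = +3.51388; +3.51388 ∉ [0.5, 1.1) → out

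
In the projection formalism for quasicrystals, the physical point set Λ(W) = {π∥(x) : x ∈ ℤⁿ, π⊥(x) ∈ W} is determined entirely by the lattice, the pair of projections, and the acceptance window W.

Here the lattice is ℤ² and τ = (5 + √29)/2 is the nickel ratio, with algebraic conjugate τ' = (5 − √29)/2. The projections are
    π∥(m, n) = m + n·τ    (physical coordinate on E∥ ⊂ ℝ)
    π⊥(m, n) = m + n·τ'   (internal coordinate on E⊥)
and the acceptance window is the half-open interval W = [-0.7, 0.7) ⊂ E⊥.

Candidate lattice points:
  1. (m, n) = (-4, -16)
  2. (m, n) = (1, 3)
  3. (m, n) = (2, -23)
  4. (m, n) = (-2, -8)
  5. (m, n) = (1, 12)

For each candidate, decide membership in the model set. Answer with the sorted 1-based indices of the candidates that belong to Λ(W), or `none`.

2, 4

τ' = (5−√29)/2 ≈ -0.19258.
#1 (-4,-16): internal coord -4 + (-16)·τ' = -0.91868; -0.91868 ∉ [-0.7, 0.7) → out
#2 (1,3): internal coord 1 + (3)·τ' = +0.42225; +0.42225 ∈ [-0.7, 0.7) → IN Λ
#3 (2,-23): internal coord 2 + (-23)·τ' = +6.42940; +6.42940 ∉ [-0.7, 0.7) → out
#4 (-2,-8): internal coord -2 + (-8)·τ' = -0.45934; -0.45934 ∈ [-0.7, 0.7) → IN Λ
#5 (1,12): internal coord 1 + (12)·τ' = -1.31099; -1.31099 ∉ [-0.7, 0.7) → out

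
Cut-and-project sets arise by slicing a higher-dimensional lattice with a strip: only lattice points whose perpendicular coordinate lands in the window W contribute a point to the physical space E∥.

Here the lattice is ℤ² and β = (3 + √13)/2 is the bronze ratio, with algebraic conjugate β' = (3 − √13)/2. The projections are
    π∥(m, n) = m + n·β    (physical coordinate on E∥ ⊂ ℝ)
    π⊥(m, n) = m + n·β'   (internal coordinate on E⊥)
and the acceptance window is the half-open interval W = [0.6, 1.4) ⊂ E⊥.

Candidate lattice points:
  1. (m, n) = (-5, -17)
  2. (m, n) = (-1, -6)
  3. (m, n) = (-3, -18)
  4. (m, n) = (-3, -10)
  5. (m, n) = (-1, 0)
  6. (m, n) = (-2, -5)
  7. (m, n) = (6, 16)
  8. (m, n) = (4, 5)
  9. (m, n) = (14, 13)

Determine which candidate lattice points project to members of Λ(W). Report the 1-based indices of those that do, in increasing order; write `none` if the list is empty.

Numerically β ≈ 3.3028 and β' = −1/β ≈ -0.3028.
candidate 1: (m,n)=(-5,-17) → π∥ = -5-17·β ≈ -61.1472, π⊥ = -5-17·β' ≈ 0.1472 ∉ [0.6, 1.4) ⇒ out
candidate 2: (m,n)=(-1,-6) → π∥ = -1-6·β ≈ -20.8167, π⊥ = -1-6·β' ≈ 0.8167 ∈ [0.6, 1.4) ⇒ IN Λ
candidate 3: (m,n)=(-3,-18) → π∥ = -3-18·β ≈ -62.4500, π⊥ = -3-18·β' ≈ 2.4500 ∉ [0.6, 1.4) ⇒ out
candidate 4: (m,n)=(-3,-10) → π∥ = -3-10·β ≈ -36.0278, π⊥ = -3-10·β' ≈ 0.0278 ∉ [0.6, 1.4) ⇒ out
candidate 5: (m,n)=(-1,0) → π∥ = -1+0·β ≈ -1.0000, π⊥ = -1+0·β' ≈ -1.0000 ∉ [0.6, 1.4) ⇒ out
candidate 6: (m,n)=(-2,-5) → π∥ = -2-5·β ≈ -18.5139, π⊥ = -2-5·β' ≈ -0.4861 ∉ [0.6, 1.4) ⇒ out
candidate 7: (m,n)=(6,16) → π∥ = 6+16·β ≈ 58.8444, π⊥ = 6+16·β' ≈ 1.1556 ∈ [0.6, 1.4) ⇒ IN Λ
candidate 8: (m,n)=(4,5) → π∥ = 4+5·β ≈ 20.5139, π⊥ = 4+5·β' ≈ 2.4861 ∉ [0.6, 1.4) ⇒ out
candidate 9: (m,n)=(14,13) → π∥ = 14+13·β ≈ 56.9361, π⊥ = 14+13·β' ≈ 10.0639 ∉ [0.6, 1.4) ⇒ out

2, 7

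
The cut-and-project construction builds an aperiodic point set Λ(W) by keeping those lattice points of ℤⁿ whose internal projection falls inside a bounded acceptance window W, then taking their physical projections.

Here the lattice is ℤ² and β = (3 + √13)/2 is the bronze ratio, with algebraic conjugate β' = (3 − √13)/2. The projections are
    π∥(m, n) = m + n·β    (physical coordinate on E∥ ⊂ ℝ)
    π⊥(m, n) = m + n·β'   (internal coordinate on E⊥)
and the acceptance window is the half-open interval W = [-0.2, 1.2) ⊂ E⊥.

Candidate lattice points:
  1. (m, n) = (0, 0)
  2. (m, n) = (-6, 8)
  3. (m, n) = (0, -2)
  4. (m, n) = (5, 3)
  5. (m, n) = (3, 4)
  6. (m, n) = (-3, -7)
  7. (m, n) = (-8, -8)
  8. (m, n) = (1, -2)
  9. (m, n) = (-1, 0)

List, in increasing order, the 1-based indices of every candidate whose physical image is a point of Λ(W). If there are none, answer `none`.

β' = (3−√13)/2 ≈ -0.302776.
[1] lift (0,0): star map gives 0.000000; window check -0.2 ≤ 0.000000 < 1.2 is true → IN Λ
[2] lift (-6,8): star map gives -8.422205; window check -0.2 ≤ -8.422205 < 1.2 is false → out
[3] lift (0,-2): star map gives 0.605551; window check -0.2 ≤ 0.605551 < 1.2 is true → IN Λ
[4] lift (5,3): star map gives 4.091673; window check -0.2 ≤ 4.091673 < 1.2 is false → out
[5] lift (3,4): star map gives 1.788897; window check -0.2 ≤ 1.788897 < 1.2 is false → out
[6] lift (-3,-7): star map gives -0.880571; window check -0.2 ≤ -0.880571 < 1.2 is false → out
[7] lift (-8,-8): star map gives -5.577795; window check -0.2 ≤ -5.577795 < 1.2 is false → out
[8] lift (1,-2): star map gives 1.605551; window check -0.2 ≤ 1.605551 < 1.2 is false → out
[9] lift (-1,0): star map gives -1.000000; window check -0.2 ≤ -1.000000 < 1.2 is false → out

1, 3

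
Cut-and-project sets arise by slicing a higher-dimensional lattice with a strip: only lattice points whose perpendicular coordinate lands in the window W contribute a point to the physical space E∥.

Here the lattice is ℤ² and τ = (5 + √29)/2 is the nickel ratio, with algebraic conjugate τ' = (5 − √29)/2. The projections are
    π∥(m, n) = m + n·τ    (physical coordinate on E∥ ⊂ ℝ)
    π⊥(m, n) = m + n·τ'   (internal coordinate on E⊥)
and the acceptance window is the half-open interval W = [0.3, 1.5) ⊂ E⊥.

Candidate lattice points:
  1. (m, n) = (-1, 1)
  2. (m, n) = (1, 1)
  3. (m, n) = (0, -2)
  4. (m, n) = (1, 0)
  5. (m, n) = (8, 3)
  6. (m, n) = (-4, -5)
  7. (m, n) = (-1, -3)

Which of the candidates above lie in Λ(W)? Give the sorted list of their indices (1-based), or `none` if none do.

Compute τ' = (5−√29)/2 = -0.192582, so π⊥(m,n) = m -0.192582·n.
[1] lift (-1,1): star map gives -1.192582; window check 0.3 ≤ -1.192582 < 1.5 is false → out
[2] lift (1,1): star map gives 0.807418; window check 0.3 ≤ 0.807418 < 1.5 is true → IN Λ
[3] lift (0,-2): star map gives 0.385165; window check 0.3 ≤ 0.385165 < 1.5 is true → IN Λ
[4] lift (1,0): star map gives 1.000000; window check 0.3 ≤ 1.000000 < 1.5 is true → IN Λ
[5] lift (8,3): star map gives 7.422253; window check 0.3 ≤ 7.422253 < 1.5 is false → out
[6] lift (-4,-5): star map gives -3.037088; window check 0.3 ≤ -3.037088 < 1.5 is false → out
[7] lift (-1,-3): star map gives -0.422253; window check 0.3 ≤ -0.422253 < 1.5 is false → out

2, 3, 4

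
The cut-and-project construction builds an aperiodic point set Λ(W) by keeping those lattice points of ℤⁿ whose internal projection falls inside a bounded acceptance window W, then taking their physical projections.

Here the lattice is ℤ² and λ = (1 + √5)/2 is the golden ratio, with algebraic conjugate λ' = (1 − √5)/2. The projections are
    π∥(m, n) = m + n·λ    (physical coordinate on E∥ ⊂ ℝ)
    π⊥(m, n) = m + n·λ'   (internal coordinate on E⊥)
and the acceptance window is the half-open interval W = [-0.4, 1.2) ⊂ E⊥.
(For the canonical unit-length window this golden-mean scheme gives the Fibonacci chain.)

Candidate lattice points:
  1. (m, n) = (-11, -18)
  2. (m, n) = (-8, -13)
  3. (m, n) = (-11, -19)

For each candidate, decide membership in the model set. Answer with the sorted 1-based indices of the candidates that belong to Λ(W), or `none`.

Compute λ' = (1−√5)/2 = -0.61803, so π⊥(m,n) = m -0.61803·n.
candidate 1: (m,n)=(-11,-18) → π∥ = -11-18·λ ≈ -40.12461, π⊥ = -11-18·λ' ≈ 0.12461 ∈ [-0.4, 1.2) ⇒ IN Λ
candidate 2: (m,n)=(-8,-13) → π∥ = -8-13·λ ≈ -29.03444, π⊥ = -8-13·λ' ≈ 0.03444 ∈ [-0.4, 1.2) ⇒ IN Λ
candidate 3: (m,n)=(-11,-19) → π∥ = -11-19·λ ≈ -41.74265, π⊥ = -11-19·λ' ≈ 0.74265 ∈ [-0.4, 1.2) ⇒ IN Λ

1, 2, 3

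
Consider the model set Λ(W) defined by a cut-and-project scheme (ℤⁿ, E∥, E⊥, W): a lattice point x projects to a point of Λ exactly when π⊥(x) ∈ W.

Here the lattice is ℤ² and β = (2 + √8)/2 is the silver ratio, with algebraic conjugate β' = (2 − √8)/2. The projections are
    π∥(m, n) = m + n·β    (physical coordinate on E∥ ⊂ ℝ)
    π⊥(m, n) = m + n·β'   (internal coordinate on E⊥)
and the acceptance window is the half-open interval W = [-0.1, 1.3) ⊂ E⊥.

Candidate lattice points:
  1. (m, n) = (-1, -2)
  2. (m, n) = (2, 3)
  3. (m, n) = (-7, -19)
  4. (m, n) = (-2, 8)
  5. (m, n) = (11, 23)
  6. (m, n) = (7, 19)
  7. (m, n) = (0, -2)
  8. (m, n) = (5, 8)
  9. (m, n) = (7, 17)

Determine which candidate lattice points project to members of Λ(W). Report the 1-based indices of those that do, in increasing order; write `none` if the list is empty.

2, 3, 7, 9

β' = (2−√8)/2 ≈ -0.414214.
#1 (-1,-2): internal coord -1 + (-2)·β' = -0.171573; -0.171573 ∉ [-0.1, 1.3) → out
#2 (2,3): internal coord 2 + (3)·β' = +0.757359; +0.757359 ∈ [-0.1, 1.3) → IN Λ
#3 (-7,-19): internal coord -7 + (-19)·β' = +0.870058; +0.870058 ∈ [-0.1, 1.3) → IN Λ
#4 (-2,8): internal coord -2 + (8)·β' = -5.313708; -5.313708 ∉ [-0.1, 1.3) → out
#5 (11,23): internal coord 11 + (23)·β' = +1.473088; +1.473088 ∉ [-0.1, 1.3) → out
#6 (7,19): internal coord 7 + (19)·β' = -0.870058; -0.870058 ∉ [-0.1, 1.3) → out
#7 (0,-2): internal coord 0 + (-2)·β' = +0.828427; +0.828427 ∈ [-0.1, 1.3) → IN Λ
#8 (5,8): internal coord 5 + (8)·β' = +1.686292; +1.686292 ∉ [-0.1, 1.3) → out
#9 (7,17): internal coord 7 + (17)·β' = -0.041631; -0.041631 ∈ [-0.1, 1.3) → IN Λ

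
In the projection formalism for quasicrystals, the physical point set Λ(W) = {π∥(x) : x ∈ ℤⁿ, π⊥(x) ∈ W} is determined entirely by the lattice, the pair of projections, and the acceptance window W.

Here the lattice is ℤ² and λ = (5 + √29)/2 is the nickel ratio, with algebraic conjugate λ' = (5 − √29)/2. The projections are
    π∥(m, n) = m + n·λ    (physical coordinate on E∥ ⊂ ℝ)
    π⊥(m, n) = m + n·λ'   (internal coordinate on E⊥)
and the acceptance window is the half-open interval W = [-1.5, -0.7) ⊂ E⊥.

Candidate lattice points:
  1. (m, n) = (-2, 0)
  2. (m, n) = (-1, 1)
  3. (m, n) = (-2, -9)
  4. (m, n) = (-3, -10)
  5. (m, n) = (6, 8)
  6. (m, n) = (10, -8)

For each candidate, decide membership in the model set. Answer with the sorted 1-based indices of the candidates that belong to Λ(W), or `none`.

λ' = (5−√29)/2 ≈ -0.1926.
candidate 1: (m,n)=(-2,0) → π∥ = -2+0·λ ≈ -2.0000, π⊥ = -2+0·λ' ≈ -2.0000 ∉ [-1.5, -0.7) ⇒ out
candidate 2: (m,n)=(-1,1) → π∥ = -1+1·λ ≈ 4.1926, π⊥ = -1+1·λ' ≈ -1.1926 ∈ [-1.5, -0.7) ⇒ IN Λ
candidate 3: (m,n)=(-2,-9) → π∥ = -2-9·λ ≈ -48.7332, π⊥ = -2-9·λ' ≈ -0.2668 ∉ [-1.5, -0.7) ⇒ out
candidate 4: (m,n)=(-3,-10) → π∥ = -3-10·λ ≈ -54.9258, π⊥ = -3-10·λ' ≈ -1.0742 ∈ [-1.5, -0.7) ⇒ IN Λ
candidate 5: (m,n)=(6,8) → π∥ = 6+8·λ ≈ 47.5407, π⊥ = 6+8·λ' ≈ 4.4593 ∉ [-1.5, -0.7) ⇒ out
candidate 6: (m,n)=(10,-8) → π∥ = 10-8·λ ≈ -31.5407, π⊥ = 10-8·λ' ≈ 11.5407 ∉ [-1.5, -0.7) ⇒ out

2, 4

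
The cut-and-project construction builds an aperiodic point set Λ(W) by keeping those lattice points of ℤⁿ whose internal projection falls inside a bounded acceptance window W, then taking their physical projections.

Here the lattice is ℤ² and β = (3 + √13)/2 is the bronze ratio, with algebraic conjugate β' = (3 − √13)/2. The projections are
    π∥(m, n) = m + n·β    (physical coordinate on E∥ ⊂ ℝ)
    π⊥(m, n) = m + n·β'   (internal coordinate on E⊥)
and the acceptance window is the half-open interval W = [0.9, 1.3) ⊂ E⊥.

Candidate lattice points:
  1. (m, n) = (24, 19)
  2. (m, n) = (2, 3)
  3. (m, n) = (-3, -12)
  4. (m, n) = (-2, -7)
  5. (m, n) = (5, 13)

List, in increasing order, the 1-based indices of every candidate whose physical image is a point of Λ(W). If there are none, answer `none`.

2, 5

β' = (3−√13)/2 ≈ -0.302776.
#1 (24,19): internal coord 24 + (19)·β' = +18.247263; +18.247263 ∉ [0.9, 1.3) → out
#2 (2,3): internal coord 2 + (3)·β' = +1.091673; +1.091673 ∈ [0.9, 1.3) → IN Λ
#3 (-3,-12): internal coord -3 + (-12)·β' = +0.633308; +0.633308 ∉ [0.9, 1.3) → out
#4 (-2,-7): internal coord -2 + (-7)·β' = +0.119429; +0.119429 ∉ [0.9, 1.3) → out
#5 (5,13): internal coord 5 + (13)·β' = +1.063917; +1.063917 ∈ [0.9, 1.3) → IN Λ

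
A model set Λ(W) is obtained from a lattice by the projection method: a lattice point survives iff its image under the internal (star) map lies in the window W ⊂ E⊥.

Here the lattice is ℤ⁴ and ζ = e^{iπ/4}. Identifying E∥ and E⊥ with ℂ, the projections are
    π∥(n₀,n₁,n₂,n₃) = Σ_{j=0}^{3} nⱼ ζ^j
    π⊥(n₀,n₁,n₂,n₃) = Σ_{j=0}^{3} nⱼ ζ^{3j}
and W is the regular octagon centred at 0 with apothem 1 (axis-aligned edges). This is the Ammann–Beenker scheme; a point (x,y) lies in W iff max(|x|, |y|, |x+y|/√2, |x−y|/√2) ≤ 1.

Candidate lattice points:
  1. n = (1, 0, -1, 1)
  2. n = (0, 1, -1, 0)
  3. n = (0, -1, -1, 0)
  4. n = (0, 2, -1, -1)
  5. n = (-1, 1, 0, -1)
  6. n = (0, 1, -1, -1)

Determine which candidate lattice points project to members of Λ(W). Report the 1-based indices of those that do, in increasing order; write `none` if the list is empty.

3

With ζ = e^{iπ/4} the internal vectors are ζ^0,ζ^3,ζ^6,ζ^9.
candidate 1: n = (1, 0, -1, 1) → π⊥ ≈ (+1.707107, +1.707107); max(|x|,|y|,|x±y|/√2) = 2.414214 > 1 ⇒ ∉ W
candidate 2: n = (0, 1, -1, 0) → π⊥ ≈ (-0.707107, +1.707107); max(|x|,|y|,|x±y|/√2) = 1.707107 > 1 ⇒ ∉ W
candidate 3: n = (0, -1, -1, 0) → π⊥ ≈ (+0.707107, +0.292893); max(|x|,|y|,|x±y|/√2) = 0.707107 ≤ 1 ⇒ ∈ W
candidate 4: n = (0, 2, -1, -1) → π⊥ ≈ (-2.121320, +1.707107); max(|x|,|y|,|x±y|/√2) = 2.707107 > 1 ⇒ ∉ W
candidate 5: n = (-1, 1, 0, -1) → π⊥ ≈ (-2.414214, +0.000000); max(|x|,|y|,|x±y|/√2) = 2.414214 > 1 ⇒ ∉ W
candidate 6: n = (0, 1, -1, -1) → π⊥ ≈ (-1.414214, +1.000000); max(|x|,|y|,|x±y|/√2) = 1.707107 > 1 ⇒ ∉ W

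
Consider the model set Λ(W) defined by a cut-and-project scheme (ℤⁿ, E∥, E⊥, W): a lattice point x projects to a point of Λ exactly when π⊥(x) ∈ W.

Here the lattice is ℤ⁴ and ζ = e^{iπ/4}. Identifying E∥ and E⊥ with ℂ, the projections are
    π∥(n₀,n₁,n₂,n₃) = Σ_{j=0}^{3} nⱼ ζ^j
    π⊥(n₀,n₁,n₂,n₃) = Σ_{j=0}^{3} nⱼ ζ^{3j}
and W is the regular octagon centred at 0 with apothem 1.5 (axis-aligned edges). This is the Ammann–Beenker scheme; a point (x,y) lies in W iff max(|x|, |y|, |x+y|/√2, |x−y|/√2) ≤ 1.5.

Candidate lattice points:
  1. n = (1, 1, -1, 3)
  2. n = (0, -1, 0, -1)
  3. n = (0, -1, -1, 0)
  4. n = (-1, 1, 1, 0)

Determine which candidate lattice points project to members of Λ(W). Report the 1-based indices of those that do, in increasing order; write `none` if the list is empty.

Internal map: ζ^{3j} for j=0..3 gives (1,0), (−√2/2,√2/2), (0,−1), (√2/2,√2/2).
candidate 1: n = (1, 1, -1, 3) → π⊥ ≈ (+2.414214, +3.828427); max(|x|,|y|,|x±y|/√2) = 4.414214 > 1.5 ⇒ ∉ W
candidate 2: n = (0, -1, 0, -1) → π⊥ ≈ (+0.000000, -1.414214); max(|x|,|y|,|x±y|/√2) = 1.414214 ≤ 1.5 ⇒ ∈ W
candidate 3: n = (0, -1, -1, 0) → π⊥ ≈ (+0.707107, +0.292893); max(|x|,|y|,|x±y|/√2) = 0.707107 ≤ 1.5 ⇒ ∈ W
candidate 4: n = (-1, 1, 1, 0) → π⊥ ≈ (-1.707107, -0.292893); max(|x|,|y|,|x±y|/√2) = 1.707107 > 1.5 ⇒ ∉ W

2, 3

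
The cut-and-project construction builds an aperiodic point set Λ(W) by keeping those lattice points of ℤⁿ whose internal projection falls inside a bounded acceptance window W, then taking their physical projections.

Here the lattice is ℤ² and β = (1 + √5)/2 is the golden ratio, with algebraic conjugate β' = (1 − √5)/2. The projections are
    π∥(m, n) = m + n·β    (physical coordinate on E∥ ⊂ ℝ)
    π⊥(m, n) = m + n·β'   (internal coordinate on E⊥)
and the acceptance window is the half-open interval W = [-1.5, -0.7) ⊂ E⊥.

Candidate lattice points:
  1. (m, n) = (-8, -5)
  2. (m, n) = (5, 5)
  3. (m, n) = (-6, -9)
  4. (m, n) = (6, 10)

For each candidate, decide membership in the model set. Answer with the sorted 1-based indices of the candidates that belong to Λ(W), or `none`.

β' = (1−√5)/2 ≈ -0.618034.
#1 (-8,-5): internal coord -8 + (-5)·β' = -4.909830; -4.909830 ∉ [-1.5, -0.7) → out
#2 (5,5): internal coord 5 + (5)·β' = +1.909830; +1.909830 ∉ [-1.5, -0.7) → out
#3 (-6,-9): internal coord -6 + (-9)·β' = -0.437694; -0.437694 ∉ [-1.5, -0.7) → out
#4 (6,10): internal coord 6 + (10)·β' = -0.180340; -0.180340 ∉ [-1.5, -0.7) → out

none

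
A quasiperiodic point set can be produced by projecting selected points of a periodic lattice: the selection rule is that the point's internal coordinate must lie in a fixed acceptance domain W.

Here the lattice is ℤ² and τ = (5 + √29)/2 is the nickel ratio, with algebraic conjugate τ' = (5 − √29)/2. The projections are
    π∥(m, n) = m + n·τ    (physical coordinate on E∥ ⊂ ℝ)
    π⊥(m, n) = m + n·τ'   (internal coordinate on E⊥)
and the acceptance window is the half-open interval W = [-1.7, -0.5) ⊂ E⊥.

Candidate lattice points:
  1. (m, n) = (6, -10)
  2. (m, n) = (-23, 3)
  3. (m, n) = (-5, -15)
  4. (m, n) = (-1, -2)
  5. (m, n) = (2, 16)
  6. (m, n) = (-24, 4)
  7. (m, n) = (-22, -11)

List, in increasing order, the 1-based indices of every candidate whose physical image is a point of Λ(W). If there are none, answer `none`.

τ' = (5−√29)/2 ≈ -0.192582.
candidate 1: (m,n)=(6,-10) → π∥ = 6-10·τ ≈ -45.925824, π⊥ = 6-10·τ' ≈ 7.925824 ∉ [-1.7, -0.5) ⇒ out
candidate 2: (m,n)=(-23,3) → π∥ = -23+3·τ ≈ -7.422253, π⊥ = -23+3·τ' ≈ -23.577747 ∉ [-1.7, -0.5) ⇒ out
candidate 3: (m,n)=(-5,-15) → π∥ = -5-15·τ ≈ -82.888736, π⊥ = -5-15·τ' ≈ -2.111264 ∉ [-1.7, -0.5) ⇒ out
candidate 4: (m,n)=(-1,-2) → π∥ = -1-2·τ ≈ -11.385165, π⊥ = -1-2·τ' ≈ -0.614835 ∈ [-1.7, -0.5) ⇒ IN Λ
candidate 5: (m,n)=(2,16) → π∥ = 2+16·τ ≈ 85.081318, π⊥ = 2+16·τ' ≈ -1.081318 ∈ [-1.7, -0.5) ⇒ IN Λ
candidate 6: (m,n)=(-24,4) → π∥ = -24+4·τ ≈ -3.229670, π⊥ = -24+4·τ' ≈ -24.770330 ∉ [-1.7, -0.5) ⇒ out
candidate 7: (m,n)=(-22,-11) → π∥ = -22-11·τ ≈ -79.118406, π⊥ = -22-11·τ' ≈ -19.881594 ∉ [-1.7, -0.5) ⇒ out

4, 5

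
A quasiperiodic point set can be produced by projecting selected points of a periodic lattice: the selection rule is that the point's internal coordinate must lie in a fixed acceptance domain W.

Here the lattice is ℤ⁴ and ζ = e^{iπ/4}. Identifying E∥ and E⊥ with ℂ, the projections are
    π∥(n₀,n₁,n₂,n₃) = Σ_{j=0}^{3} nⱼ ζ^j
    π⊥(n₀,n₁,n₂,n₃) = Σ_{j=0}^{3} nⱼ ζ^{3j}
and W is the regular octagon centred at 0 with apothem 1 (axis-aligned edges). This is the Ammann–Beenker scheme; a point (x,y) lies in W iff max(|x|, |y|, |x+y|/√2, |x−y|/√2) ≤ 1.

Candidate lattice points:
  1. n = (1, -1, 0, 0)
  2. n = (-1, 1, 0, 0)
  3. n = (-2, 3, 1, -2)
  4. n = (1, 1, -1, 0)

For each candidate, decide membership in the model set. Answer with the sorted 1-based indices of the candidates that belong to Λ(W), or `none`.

Internal map: ζ^{3j} for j=0..3 gives (1,0), (−√2/2,√2/2), (0,−1), (√2/2,√2/2).
#1 (1, -1, 0, 0): internal (1.70711, -0.70711); octagon support 1.70711 vs apothem 1 → ∉ W
#2 (-1, 1, 0, 0): internal (-1.70711, 0.70711); octagon support 1.70711 vs apothem 1 → ∉ W
#3 (-2, 3, 1, -2): internal (-5.53553, -0.29289); octagon support 5.53553 vs apothem 1 → ∉ W
#4 (1, 1, -1, 0): internal (0.29289, 1.70711); octagon support 1.70711 vs apothem 1 → ∉ W

none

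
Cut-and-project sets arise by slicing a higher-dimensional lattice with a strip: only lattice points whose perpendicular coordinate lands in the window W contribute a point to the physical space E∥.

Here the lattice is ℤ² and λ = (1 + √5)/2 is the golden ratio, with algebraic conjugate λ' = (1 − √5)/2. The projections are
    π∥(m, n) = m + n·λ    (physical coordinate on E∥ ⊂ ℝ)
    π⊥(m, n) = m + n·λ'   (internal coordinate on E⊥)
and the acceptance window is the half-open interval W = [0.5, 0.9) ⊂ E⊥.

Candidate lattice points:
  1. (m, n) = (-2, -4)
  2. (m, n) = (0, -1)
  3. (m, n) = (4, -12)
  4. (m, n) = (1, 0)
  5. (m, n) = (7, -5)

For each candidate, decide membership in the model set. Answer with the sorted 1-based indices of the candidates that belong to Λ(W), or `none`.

Compute λ' = (1−√5)/2 = -0.61803, so π⊥(m,n) = m -0.61803·n.
candidate 1: (m,n)=(-2,-4) → π∥ = -2-4·λ ≈ -8.47214, π⊥ = -2-4·λ' ≈ 0.47214 ∉ [0.5, 0.9) ⇒ out
candidate 2: (m,n)=(0,-1) → π∥ = 0-1·λ ≈ -1.61803, π⊥ = 0-1·λ' ≈ 0.61803 ∈ [0.5, 0.9) ⇒ IN Λ
candidate 3: (m,n)=(4,-12) → π∥ = 4-12·λ ≈ -15.41641, π⊥ = 4-12·λ' ≈ 11.41641 ∉ [0.5, 0.9) ⇒ out
candidate 4: (m,n)=(1,0) → π∥ = 1+0·λ ≈ 1.00000, π⊥ = 1+0·λ' ≈ 1.00000 ∉ [0.5, 0.9) ⇒ out
candidate 5: (m,n)=(7,-5) → π∥ = 7-5·λ ≈ -1.09017, π⊥ = 7-5·λ' ≈ 10.09017 ∉ [0.5, 0.9) ⇒ out

2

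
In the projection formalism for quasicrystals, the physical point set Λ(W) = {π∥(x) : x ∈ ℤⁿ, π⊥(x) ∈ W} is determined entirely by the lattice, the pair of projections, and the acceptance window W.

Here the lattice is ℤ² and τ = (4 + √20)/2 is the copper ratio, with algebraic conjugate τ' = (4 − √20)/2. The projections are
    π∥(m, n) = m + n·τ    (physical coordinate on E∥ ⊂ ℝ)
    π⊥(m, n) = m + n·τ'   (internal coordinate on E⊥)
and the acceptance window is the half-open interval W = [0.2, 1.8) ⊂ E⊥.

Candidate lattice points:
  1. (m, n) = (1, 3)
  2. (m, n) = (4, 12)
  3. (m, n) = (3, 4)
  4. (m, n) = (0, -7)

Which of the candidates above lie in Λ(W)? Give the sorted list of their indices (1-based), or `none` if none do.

1, 2, 4

Compute τ' = (4−√20)/2 = -0.2361, so π⊥(m,n) = m -0.2361·n.
#1 (1,3): internal coord 1 + (3)·τ' = +0.2918; +0.2918 ∈ [0.2, 1.8) → IN Λ
#2 (4,12): internal coord 4 + (12)·τ' = +1.1672; +1.1672 ∈ [0.2, 1.8) → IN Λ
#3 (3,4): internal coord 3 + (4)·τ' = +2.0557; +2.0557 ∉ [0.2, 1.8) → out
#4 (0,-7): internal coord 0 + (-7)·τ' = +1.6525; +1.6525 ∈ [0.2, 1.8) → IN Λ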